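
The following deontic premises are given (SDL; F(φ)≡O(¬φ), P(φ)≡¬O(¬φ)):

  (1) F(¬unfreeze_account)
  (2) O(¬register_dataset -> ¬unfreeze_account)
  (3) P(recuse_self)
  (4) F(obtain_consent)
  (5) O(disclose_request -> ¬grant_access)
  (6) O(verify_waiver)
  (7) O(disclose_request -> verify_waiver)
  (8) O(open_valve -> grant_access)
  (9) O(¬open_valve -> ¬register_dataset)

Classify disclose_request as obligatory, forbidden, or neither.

Forbidden

F(¬unfreeze_account) at premise 1 means O(unfreeze_account).
The contrapositive of premise 2 (O(¬register_dataset -> ¬unfreeze_account)) is O(unfreeze_account -> register_dataset), and O(unfreeze_account) is already established, so O(register_dataset).
Premise 9, O(¬open_valve -> ¬register_dataset), contraposes to O(register_dataset -> open_valve); with O(register_dataset) we get O(open_valve).
From O(open_valve) and premise 8, O(open_valve -> grant_access), we obtain O(grant_access).
The contrapositive of premise 5 (O(disclose_request -> ¬grant_access)) is O(grant_access -> ¬disclose_request), and O(grant_access) is already established, so O(¬disclose_request).
Premises 3, 4, 6, 7 do not contribute to this derivation.
Thus O(¬disclose_request), which is F(disclose_request): disclose_request is forbidden.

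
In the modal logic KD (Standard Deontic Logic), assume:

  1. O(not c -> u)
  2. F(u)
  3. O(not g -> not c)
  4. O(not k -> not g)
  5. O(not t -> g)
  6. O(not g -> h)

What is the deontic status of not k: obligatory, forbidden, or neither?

Forbidden

Premise 2, F(u), is equivalent to O(not u).
Premise 1 is O(not c -> u); contrapositively O(not u -> c). Since O(not u) holds, K gives O(c).
Premise 3, O(not g -> not c), contraposes to O(c -> g); with O(c) we get O(g).
The contrapositive of premise 4 (O(not k -> not g)) is O(g -> k), and O(g) is already established, so O(k).
Premises 5, 6 do not contribute to this derivation.
Thus O(k), which is F(not k): not k is forbidden.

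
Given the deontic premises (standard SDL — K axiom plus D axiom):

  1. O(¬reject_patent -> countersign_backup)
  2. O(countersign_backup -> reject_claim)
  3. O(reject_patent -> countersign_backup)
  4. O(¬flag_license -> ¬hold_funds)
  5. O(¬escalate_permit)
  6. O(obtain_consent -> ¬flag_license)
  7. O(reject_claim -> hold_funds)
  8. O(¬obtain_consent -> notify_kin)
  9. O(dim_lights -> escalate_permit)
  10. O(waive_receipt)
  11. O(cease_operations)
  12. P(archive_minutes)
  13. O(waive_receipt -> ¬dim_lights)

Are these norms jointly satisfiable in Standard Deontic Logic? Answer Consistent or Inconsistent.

Consistent

Premise 9 is O(dim_lights -> escalate_permit), but O(dim_lights) is not derivable from the premises, so it does not yield O(escalate_permit).
So O(escalate_permit) is not derivable, and the apparent clash with O(¬escalate_permit) does not arise.
A world satisfying every obligation exists (e.g. archive_minutes=false, cease_operations=true, countersign_backup=true, dim_lights=false, escalate_permit=false, flag_license=true, hold_funds=true, notify_kin=true, obtain_consent=false, reject_claim=true, reject_patent=false, waive_receipt=true); no atom is both obligatory and forbidden, so the set is consistent.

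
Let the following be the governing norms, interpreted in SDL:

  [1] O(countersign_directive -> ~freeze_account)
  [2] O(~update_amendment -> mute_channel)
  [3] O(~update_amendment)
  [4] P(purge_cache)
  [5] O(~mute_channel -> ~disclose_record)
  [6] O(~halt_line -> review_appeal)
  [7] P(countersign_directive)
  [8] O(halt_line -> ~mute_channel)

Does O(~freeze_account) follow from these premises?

No

Premise 1 is O(countersign_directive -> ~freeze_account), but O(countersign_directive) is not derivable from the premises (the permission P(countersign_directive) asserts only ~O(~countersign_directive), not O(countersign_directive)), so it does not yield O(~freeze_account).
No other premise forces O(~freeze_account). An ideal world satisfying every premise can still have ~freeze_account false, so O(~freeze_account) is not derivable.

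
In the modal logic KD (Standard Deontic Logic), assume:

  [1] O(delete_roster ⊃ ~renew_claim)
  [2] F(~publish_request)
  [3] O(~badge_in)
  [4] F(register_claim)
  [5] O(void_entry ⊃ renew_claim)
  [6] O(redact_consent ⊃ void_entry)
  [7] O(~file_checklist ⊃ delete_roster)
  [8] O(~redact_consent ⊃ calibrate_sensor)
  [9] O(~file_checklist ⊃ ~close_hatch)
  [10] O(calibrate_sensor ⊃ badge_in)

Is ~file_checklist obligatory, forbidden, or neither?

Forbidden

Premise 3 states O(~badge_in) outright.
Premise 10 is O(calibrate_sensor ⊃ badge_in); contrapositively O(~badge_in ⊃ ~calibrate_sensor). Since O(~badge_in) holds, K gives O(~calibrate_sensor).
The contrapositive of premise 8 (O(~redact_consent ⊃ calibrate_sensor)) is O(~calibrate_sensor ⊃ redact_consent), and O(~calibrate_sensor) is already established, so O(redact_consent).
Applying K to premise 6 (O(redact_consent ⊃ void_entry)) and O(redact_consent) yields O(void_entry).
With premise 5, O(void_entry ⊃ renew_claim), the K-axiom yields O(renew_claim).
Premise 1 is O(delete_roster ⊃ ~renew_claim); contrapositively O(renew_claim ⊃ ~delete_roster). Since O(renew_claim) holds, K gives O(~delete_roster).
Premise 7 is O(~file_checklist ⊃ delete_roster); contrapositively O(~delete_roster ⊃ file_checklist). Since O(~delete_roster) holds, K gives O(file_checklist).
Premises 2, 4, 9 do not contribute to this derivation.
Thus O(file_checklist), which is F(~file_checklist): ~file_checklist is forbidden.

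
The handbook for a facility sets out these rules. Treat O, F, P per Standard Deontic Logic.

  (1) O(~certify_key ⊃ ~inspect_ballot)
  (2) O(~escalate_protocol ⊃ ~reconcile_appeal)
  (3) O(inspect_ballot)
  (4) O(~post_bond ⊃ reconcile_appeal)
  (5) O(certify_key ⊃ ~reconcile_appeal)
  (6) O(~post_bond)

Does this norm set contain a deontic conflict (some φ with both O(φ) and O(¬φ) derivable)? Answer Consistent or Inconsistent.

From premise 3 we have O(inspect_ballot).
Premise 1, O(~certify_key ⊃ ~inspect_ballot), contraposes to O(inspect_ballot ⊃ certify_key); with O(inspect_ballot) we get O(certify_key).
From O(certify_key) and premise 5, O(certify_key ⊃ ~reconcile_appeal), we obtain O(~reconcile_appeal).
The contrapositive of premise 4 (O(~post_bond ⊃ reconcile_appeal)) is O(~reconcile_appeal ⊃ post_bond), and O(~reconcile_appeal) is already established, so O(post_bond).
But premise 6 directly asserts O(~post_bond).
We now have both O(post_bond) and O(~post_bond) — post_bond is simultaneously obligatory and forbidden, violating the D-axiom.

Inconsistent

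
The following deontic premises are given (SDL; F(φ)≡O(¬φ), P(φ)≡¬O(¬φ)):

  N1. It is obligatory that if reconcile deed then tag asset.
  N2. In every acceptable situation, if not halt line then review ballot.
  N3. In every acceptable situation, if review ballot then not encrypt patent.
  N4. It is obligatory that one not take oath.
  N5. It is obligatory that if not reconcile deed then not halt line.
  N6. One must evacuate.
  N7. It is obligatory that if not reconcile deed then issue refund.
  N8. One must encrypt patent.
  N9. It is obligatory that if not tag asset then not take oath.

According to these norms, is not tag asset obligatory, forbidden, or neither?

Premise 8 gives O(encrypt_patent).
Premise 3, O(review_ballot → ¬encrypt_patent), contraposes to O(encrypt_patent → ¬review_ballot); with O(encrypt_patent) we get O(¬review_ballot).
The contrapositive of premise 2 (O(¬halt_line → review_ballot)) is O(¬review_ballot → halt_line), and O(¬review_ballot) is already established, so O(halt_line).
Premise 5, O(¬reconcile_deed → ¬halt_line), contraposes to O(halt_line → reconcile_deed); with O(halt_line) we get O(reconcile_deed).
With premise 1, O(reconcile_deed → tag_asset), the K-axiom yields O(tag_asset).
Premises 4, 6, 7, 9 do not contribute to this derivation.
Thus O(tag_asset), which is F(¬tag_asset): ¬tag_asset is forbidden.

Forbidden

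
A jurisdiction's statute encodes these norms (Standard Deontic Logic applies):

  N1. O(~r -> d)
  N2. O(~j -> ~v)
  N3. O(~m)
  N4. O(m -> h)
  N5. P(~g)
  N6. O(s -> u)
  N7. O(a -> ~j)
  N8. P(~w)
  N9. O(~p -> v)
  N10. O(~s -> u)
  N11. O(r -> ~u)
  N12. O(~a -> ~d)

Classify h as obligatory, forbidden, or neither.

Premise 4 is O(m -> h), but O(m) is not derivable from the premises, so it does not yield O(h).
No premise or chain of K-axiom applications forces O(h), and none forces O(~h). So h is neither obligatory nor forbidden under these norms.

Neither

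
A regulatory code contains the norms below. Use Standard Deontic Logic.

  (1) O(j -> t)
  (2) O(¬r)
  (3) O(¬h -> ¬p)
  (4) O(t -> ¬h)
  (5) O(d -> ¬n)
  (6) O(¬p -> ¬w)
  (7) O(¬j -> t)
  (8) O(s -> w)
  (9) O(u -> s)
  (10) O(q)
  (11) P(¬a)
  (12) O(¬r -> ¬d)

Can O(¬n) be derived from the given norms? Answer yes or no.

No

Premise 5 is O(d -> ¬n), but O(d) is not derivable from the premises, so it does not yield O(¬n).
No other premise forces O(¬n). An ideal world satisfying every premise can still have ¬n false, so O(¬n) is not derivable.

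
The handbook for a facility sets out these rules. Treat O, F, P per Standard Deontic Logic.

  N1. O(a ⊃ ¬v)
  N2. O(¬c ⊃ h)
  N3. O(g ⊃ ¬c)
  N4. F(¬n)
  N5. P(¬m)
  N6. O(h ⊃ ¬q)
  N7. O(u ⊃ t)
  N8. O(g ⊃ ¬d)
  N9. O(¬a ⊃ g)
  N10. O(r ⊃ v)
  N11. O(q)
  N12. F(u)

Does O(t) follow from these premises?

Premise 7 is O(u ⊃ t), but O(u) is not derivable from the premises, so it does not yield O(t).
No other premise forces O(t). An ideal world satisfying every premise can still have t false, so O(t) is not derivable.

No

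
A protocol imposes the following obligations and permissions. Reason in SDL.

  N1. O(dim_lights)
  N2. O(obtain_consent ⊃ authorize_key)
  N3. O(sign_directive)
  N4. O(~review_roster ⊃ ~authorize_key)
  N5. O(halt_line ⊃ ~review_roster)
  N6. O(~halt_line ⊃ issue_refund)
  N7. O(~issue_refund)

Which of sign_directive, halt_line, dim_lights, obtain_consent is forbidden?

obtain_consent

Premise 7 gives O(~issue_refund).
Premise 6 is O(~halt_line ⊃ issue_refund); contrapositively O(~issue_refund ⊃ halt_line). Since O(~issue_refund) holds, K gives O(halt_line).
From O(halt_line) and premise 5, O(halt_line ⊃ ~review_roster), we obtain O(~review_roster).
From O(~review_roster) and premise 4, O(~review_roster ⊃ ~authorize_key), we obtain O(~authorize_key).
The contrapositive of premise 2 (O(obtain_consent ⊃ authorize_key)) is O(~authorize_key ⊃ ~obtain_consent), and O(~authorize_key) is already established, so O(~obtain_consent).
So O(~obtain_consent) holds, i.e. obtain_consent is forbidden. None of the other listed options is forbidden under the premises.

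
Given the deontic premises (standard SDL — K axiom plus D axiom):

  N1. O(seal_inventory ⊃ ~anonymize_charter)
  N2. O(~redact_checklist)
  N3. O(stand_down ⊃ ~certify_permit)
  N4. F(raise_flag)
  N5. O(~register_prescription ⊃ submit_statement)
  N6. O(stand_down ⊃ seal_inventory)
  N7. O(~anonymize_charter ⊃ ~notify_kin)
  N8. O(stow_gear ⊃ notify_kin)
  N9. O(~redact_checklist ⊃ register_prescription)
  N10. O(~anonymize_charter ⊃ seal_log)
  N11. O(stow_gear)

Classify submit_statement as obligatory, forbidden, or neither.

Premise 5 is O(~register_prescription ⊃ submit_statement), but O(~register_prescription) is not derivable from the premises, so it does not yield O(submit_statement).
No premise or chain of K-axiom applications forces O(submit_statement), and none forces O(~submit_statement). So submit_statement is neither obligatory nor forbidden under these norms.

Neither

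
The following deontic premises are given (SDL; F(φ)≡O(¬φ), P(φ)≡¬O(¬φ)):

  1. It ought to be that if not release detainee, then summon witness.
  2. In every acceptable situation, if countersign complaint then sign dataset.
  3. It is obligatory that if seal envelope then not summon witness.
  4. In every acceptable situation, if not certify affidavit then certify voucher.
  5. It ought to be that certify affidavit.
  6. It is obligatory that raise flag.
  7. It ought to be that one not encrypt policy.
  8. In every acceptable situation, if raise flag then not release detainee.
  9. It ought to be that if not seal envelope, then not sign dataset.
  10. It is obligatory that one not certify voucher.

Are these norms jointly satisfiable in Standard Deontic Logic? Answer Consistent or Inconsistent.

Premise 4 is O(¬certify_affidavit → certify_voucher), but O(¬certify_affidavit) is not derivable from the premises, so it does not yield O(certify_voucher).
So O(certify_voucher) is not derivable, and the apparent clash with O(¬certify_voucher) does not arise.
A world satisfying every obligation exists (e.g. certify_affidavit=true, certify_voucher=false, countersign_complaint=false, encrypt_policy=false, raise_flag=true, release_detainee=false, seal_envelope=false, sign_dataset=false, summon_witness=true); no atom is both obligatory and forbidden, so the set is consistent.

Consistent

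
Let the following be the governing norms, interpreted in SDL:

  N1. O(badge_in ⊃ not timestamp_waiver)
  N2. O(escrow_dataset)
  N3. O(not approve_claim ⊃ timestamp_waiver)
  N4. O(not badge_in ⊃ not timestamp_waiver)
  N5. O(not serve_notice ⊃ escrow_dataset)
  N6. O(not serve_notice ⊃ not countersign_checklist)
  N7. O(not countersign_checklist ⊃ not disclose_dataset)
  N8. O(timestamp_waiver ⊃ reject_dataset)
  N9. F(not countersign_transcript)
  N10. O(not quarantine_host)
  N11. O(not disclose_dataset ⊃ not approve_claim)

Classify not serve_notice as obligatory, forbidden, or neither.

Forbidden

By case analysis on badge_in: premise 1 gives O(badge_in ⊃ not timestamp_waiver) and premise 4 gives O(not badge_in ⊃ not timestamp_waiver), so O(not timestamp_waiver) either way.
Premise 3 is O(not approve_claim ⊃ timestamp_waiver); contrapositively O(not timestamp_waiver ⊃ approve_claim). Since O(not timestamp_waiver) holds, K gives O(approve_claim).
Premise 11, O(not disclose_dataset ⊃ not approve_claim), contraposes to O(approve_claim ⊃ disclose_dataset); with O(approve_claim) we get O(disclose_dataset).
Premise 7 is O(not countersign_checklist ⊃ not disclose_dataset); contrapositively O(disclose_dataset ⊃ countersign_checklist). Since O(disclose_dataset) holds, K gives O(countersign_checklist).
The contrapositive of premise 6 (O(not serve_notice ⊃ not countersign_checklist)) is O(countersign_checklist ⊃ serve_notice), and O(countersign_checklist) is already established, so O(serve_notice).
Premises 2, 5, 8, 9, 10 do not contribute to this derivation.
Thus O(serve_notice), which is F(not serve_notice): not serve_notice is forbidden.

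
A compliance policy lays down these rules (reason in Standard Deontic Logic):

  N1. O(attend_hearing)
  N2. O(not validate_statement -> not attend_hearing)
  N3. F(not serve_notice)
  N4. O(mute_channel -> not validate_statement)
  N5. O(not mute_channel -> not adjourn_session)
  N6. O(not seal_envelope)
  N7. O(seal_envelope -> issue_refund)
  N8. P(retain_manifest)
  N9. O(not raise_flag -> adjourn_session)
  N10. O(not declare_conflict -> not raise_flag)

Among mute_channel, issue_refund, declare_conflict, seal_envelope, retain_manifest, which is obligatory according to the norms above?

Premise 1 states O(attend_hearing) outright.
Premise 2, O(not validate_statement -> not attend_hearing), contraposes to O(attend_hearing -> validate_statement); with O(attend_hearing) we get O(validate_statement).
Premise 4 is O(mute_channel -> not validate_statement); contrapositively O(validate_statement -> not mute_channel). Since O(validate_statement) holds, K gives O(not mute_channel).
With premise 5, O(not mute_channel -> not adjourn_session), the K-axiom yields O(not adjourn_session).
Premise 9 is O(not raise_flag -> adjourn_session); contrapositively O(not adjourn_session -> raise_flag). Since O(not adjourn_session) holds, K gives O(raise_flag).
The contrapositive of premise 10 (O(not declare_conflict -> not raise_flag)) is O(raise_flag -> declare_conflict), and O(raise_flag) is already established, so O(declare_conflict).
So O(declare_conflict) holds — declare_conflict is obligatory. None of the other listed options is made obligatory by any chain of premises.

declare_conflict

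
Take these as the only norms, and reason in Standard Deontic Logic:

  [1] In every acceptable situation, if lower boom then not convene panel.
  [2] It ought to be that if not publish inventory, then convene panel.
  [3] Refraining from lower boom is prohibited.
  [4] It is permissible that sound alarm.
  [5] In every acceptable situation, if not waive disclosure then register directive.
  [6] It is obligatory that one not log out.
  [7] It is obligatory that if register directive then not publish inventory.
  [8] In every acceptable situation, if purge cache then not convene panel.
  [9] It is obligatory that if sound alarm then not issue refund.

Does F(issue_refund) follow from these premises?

No

Premise 9 is O(sound_alarm → ¬issue_refund), but O(sound_alarm) is not derivable from the premises (the permission P(sound_alarm) asserts only ¬O(¬sound_alarm), not O(sound_alarm)), so it does not yield O(¬issue_refund).
No other premise forces O(¬issue_refund). An ideal world satisfying every premise can still have issue_refund true, so F(issue_refund) is not derivable.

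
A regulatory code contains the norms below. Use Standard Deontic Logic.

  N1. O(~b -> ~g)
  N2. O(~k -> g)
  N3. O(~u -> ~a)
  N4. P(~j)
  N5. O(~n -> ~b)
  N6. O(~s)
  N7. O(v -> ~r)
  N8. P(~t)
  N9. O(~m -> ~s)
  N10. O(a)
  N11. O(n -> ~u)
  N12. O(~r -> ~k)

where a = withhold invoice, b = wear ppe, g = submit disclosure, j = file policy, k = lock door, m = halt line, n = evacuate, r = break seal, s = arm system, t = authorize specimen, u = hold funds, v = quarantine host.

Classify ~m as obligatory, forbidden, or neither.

Neither

Premise 9 is O(~m -> ~s); even if O(~s) held, inferring O(~m) would be affirming the consequent — invalid.
No premise or chain of K-axiom applications forces O(~m), and none forces O(m). So ~m is neither obligatory nor forbidden under these norms.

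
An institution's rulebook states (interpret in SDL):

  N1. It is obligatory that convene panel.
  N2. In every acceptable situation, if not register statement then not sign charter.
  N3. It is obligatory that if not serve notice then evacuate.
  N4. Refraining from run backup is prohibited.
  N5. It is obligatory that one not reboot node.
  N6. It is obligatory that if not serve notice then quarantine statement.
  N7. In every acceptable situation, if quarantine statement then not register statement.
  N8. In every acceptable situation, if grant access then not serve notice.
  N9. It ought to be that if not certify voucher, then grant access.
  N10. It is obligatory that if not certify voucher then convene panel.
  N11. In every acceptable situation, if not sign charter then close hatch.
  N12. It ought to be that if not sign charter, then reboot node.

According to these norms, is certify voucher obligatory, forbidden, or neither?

From premise 5 we have O(¬reboot_node).
The contrapositive of premise 12 (O(¬sign_charter → reboot_node)) is O(¬reboot_node → sign_charter), and O(¬reboot_node) is already established, so O(sign_charter).
The contrapositive of premise 2 (O(¬register_statement → ¬sign_charter)) is O(sign_charter → register_statement), and O(sign_charter) is already established, so O(register_statement).
Premise 7 is O(quarantine_statement → ¬register_statement); contrapositively O(register_statement → ¬quarantine_statement). Since O(register_statement) holds, K gives O(¬quarantine_statement).
Premise 6 is O(¬serve_notice → quarantine_statement); contrapositively O(¬quarantine_statement → serve_notice). Since O(¬quarantine_statement) holds, K gives O(serve_notice).
Premise 8, O(grant_access → ¬serve_notice), contraposes to O(serve_notice → ¬grant_access); with O(serve_notice) we get O(¬grant_access).
Premise 9, O(¬certify_voucher → grant_access), contraposes to O(¬grant_access → certify_voucher); with O(¬grant_access) we get O(certify_voucher).
Premises 1, 3, 4, 10, 11 do not contribute to this derivation.
Hence certify_voucher is obligatory.

Obligatory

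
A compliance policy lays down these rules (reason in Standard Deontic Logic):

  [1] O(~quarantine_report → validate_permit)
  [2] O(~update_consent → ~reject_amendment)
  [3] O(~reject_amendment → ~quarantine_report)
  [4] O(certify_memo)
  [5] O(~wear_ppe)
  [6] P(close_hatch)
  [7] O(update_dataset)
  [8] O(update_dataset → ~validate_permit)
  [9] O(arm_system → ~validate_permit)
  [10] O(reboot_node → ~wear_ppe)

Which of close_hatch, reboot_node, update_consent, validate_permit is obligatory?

update_consent

Premise 7 states O(update_dataset) outright.
With premise 8, O(update_dataset → ~validate_permit), the K-axiom yields O(~validate_permit).
Premise 1 is O(~quarantine_report → validate_permit); contrapositively O(~validate_permit → quarantine_report). Since O(~validate_permit) holds, K gives O(quarantine_report).
The contrapositive of premise 3 (O(~reject_amendment → ~quarantine_report)) is O(quarantine_report → reject_amendment), and O(quarantine_report) is already established, so O(reject_amendment).
The contrapositive of premise 2 (O(~update_consent → ~reject_amendment)) is O(reject_amendment → update_consent), and O(reject_amendment) is already established, so O(update_consent).
So O(update_consent) holds — update_consent is obligatory. None of the other listed options is made obligatory by any chain of premises.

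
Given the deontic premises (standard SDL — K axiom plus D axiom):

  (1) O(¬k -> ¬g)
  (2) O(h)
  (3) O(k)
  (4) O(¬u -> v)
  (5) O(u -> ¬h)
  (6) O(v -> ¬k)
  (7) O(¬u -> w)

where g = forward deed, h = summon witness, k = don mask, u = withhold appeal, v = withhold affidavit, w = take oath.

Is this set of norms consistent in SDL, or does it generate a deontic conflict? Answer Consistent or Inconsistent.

Premise 3 states O(k) outright.
Premise 6, O(v -> ¬k), contraposes to O(k -> ¬v); with O(k) we get O(¬v).
Premise 4, O(¬u -> v), contraposes to O(¬v -> u); with O(¬v) we get O(u).
With premise 5, O(u -> ¬h), the K-axiom yields O(¬h).
But premise 2 directly asserts O(h).
We now have both O(¬h) and O(h) — h is simultaneously obligatory and forbidden, violating the D-axiom.

Inconsistent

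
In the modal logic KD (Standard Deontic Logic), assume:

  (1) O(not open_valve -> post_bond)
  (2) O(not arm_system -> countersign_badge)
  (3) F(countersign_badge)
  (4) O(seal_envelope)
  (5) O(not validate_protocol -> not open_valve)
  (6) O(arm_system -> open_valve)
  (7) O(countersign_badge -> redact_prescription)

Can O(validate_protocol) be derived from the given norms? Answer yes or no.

F(countersign_badge) at premise 3 means O(not countersign_badge).
Premise 2, O(not arm_system -> countersign_badge), contraposes to O(not countersign_badge -> arm_system); with O(not countersign_badge) we get O(arm_system).
With premise 6, O(arm_system -> open_valve), the K-axiom yields O(open_valve).
The contrapositive of premise 5 (O(not validate_protocol -> not open_valve)) is O(open_valve -> validate_protocol), and O(open_valve) is already established, so O(validate_protocol).
Premises 1, 4, 7 do not contribute to this derivation.
So O(validate_protocol) follows.

Yes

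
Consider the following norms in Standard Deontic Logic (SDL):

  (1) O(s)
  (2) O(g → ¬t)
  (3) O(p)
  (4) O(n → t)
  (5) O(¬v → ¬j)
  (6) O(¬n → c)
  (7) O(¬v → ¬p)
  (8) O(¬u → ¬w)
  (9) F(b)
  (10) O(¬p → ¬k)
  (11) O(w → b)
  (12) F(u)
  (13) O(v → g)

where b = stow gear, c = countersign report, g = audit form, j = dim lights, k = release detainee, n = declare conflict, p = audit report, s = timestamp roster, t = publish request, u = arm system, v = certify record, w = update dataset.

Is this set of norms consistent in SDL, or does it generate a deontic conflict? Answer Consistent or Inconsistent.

Consistent

Premise 11 is O(w → b), but O(w) is not derivable from the premises, so it does not yield O(b).
So O(b) is not derivable, and the apparent clash with O(¬b) does not arise.
A world satisfying every obligation exists (e.g. b=false, c=true, g=true, j=false, k=false, n=false, p=true, s=true, t=false, u=false, v=true, w=false); no atom is both obligatory and forbidden, so the set is consistent.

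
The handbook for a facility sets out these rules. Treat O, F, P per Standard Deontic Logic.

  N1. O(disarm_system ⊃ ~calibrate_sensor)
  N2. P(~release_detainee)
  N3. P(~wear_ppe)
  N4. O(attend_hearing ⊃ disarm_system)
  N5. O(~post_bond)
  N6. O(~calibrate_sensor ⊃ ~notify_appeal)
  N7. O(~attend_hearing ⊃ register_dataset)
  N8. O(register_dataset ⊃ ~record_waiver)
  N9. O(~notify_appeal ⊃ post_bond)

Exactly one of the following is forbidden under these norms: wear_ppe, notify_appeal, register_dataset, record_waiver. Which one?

record_waiver

From premise 5 we have O(~post_bond).
Premise 9, O(~notify_appeal ⊃ post_bond), contraposes to O(~post_bond ⊃ notify_appeal); with O(~post_bond) we get O(notify_appeal).
Premise 6, O(~calibrate_sensor ⊃ ~notify_appeal), contraposes to O(notify_appeal ⊃ calibrate_sensor); with O(notify_appeal) we get O(calibrate_sensor).
The contrapositive of premise 1 (O(disarm_system ⊃ ~calibrate_sensor)) is O(calibrate_sensor ⊃ ~disarm_system), and O(calibrate_sensor) is already established, so O(~disarm_system).
The contrapositive of premise 4 (O(attend_hearing ⊃ disarm_system)) is O(~disarm_system ⊃ ~attend_hearing), and O(~disarm_system) is already established, so O(~attend_hearing).
Applying K to premise 7 (O(~attend_hearing ⊃ register_dataset)) and O(~attend_hearing) yields O(register_dataset).
With premise 8, O(register_dataset ⊃ ~record_waiver), the K-axiom yields O(~record_waiver).
So O(~record_waiver) holds, i.e. record_waiver is forbidden. None of the other listed options is forbidden under the premises.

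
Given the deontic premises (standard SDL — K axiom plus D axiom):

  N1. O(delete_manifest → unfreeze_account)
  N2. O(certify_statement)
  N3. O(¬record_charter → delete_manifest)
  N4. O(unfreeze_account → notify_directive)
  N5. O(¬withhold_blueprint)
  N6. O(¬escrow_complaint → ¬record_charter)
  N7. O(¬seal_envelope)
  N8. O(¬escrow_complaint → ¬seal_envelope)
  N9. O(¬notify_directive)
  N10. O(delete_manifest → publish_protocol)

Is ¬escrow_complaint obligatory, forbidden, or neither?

Forbidden

Premise 9 gives O(¬notify_directive).
Premise 4, O(unfreeze_account → notify_directive), contraposes to O(¬notify_directive → ¬unfreeze_account); with O(¬notify_directive) we get O(¬unfreeze_account).
Premise 1, O(delete_manifest → unfreeze_account), contraposes to O(¬unfreeze_account → ¬delete_manifest); with O(¬unfreeze_account) we get O(¬delete_manifest).
Premise 3, O(¬record_charter → delete_manifest), contraposes to O(¬delete_manifest → record_charter); with O(¬delete_manifest) we get O(record_charter).
Premise 6, O(¬escrow_complaint → ¬record_charter), contraposes to O(record_charter → escrow_complaint); with O(record_charter) we get O(escrow_complaint).
Premises 2, 5, 7, 8, 10 do not contribute to this derivation.
Thus O(escrow_complaint), which is F(¬escrow_complaint): ¬escrow_complaint is forbidden.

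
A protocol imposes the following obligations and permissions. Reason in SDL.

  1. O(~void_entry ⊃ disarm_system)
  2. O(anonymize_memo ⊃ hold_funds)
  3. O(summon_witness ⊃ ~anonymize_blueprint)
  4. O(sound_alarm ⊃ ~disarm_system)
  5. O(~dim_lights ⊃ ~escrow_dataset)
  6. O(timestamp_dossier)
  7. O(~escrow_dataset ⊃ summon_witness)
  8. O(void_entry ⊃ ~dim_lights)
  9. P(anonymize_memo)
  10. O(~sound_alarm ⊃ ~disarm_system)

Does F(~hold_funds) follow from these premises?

No

Premise 2 is O(anonymize_memo ⊃ hold_funds), but O(anonymize_memo) is not derivable from the premises (the permission P(anonymize_memo) asserts only ~O(~anonymize_memo), not O(anonymize_memo)), so it does not yield O(hold_funds).
No other premise forces O(hold_funds). An ideal world satisfying every premise can still have ~hold_funds true, so F(~hold_funds) is not derivable.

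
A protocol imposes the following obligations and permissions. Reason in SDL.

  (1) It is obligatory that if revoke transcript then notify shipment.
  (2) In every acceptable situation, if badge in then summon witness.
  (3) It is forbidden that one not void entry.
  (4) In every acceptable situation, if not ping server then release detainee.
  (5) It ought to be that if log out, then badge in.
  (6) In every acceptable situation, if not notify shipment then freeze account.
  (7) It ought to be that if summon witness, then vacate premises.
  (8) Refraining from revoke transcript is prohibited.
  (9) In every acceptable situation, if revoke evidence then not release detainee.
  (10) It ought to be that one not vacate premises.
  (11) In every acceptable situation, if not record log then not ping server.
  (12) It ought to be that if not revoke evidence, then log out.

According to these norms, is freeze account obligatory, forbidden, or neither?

Neither

Premise 6 is O(¬notify_shipment → freeze_account), but O(¬notify_shipment) is not derivable from the premises, so it does not yield O(freeze_account).
No premise or chain of K-axiom applications forces O(freeze_account), and none forces O(¬freeze_account). So freeze_account is neither obligatory nor forbidden under these norms.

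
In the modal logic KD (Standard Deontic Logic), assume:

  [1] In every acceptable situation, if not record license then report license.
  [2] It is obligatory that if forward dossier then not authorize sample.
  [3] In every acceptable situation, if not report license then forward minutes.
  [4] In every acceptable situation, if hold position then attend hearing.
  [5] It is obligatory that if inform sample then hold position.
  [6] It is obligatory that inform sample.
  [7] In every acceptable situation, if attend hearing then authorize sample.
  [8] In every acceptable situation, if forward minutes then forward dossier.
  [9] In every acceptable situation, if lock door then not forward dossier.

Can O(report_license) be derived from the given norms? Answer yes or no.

Premise 6 gives O(inform_sample).
Applying K to premise 5 (O(inform_sample → hold_position)) and O(inform_sample) yields O(hold_position).
From O(hold_position) and premise 4, O(hold_position → attend_hearing), we obtain O(attend_hearing).
From O(attend_hearing) and premise 7, O(attend_hearing → authorize_sample), we obtain O(authorize_sample).
Premise 2 is O(forward_dossier → ¬authorize_sample); contrapositively O(authorize_sample → ¬forward_dossier). Since O(authorize_sample) holds, K gives O(¬forward_dossier).
Premise 8, O(forward_minutes → forward_dossier), contraposes to O(¬forward_dossier → ¬forward_minutes); with O(¬forward_dossier) we get O(¬forward_minutes).
Premise 3, O(¬report_license → forward_minutes), contraposes to O(¬forward_minutes → report_license); with O(¬forward_minutes) we get O(report_license).
Premises 1, 9 do not contribute to this derivation.
So O(report_license) follows.

Yes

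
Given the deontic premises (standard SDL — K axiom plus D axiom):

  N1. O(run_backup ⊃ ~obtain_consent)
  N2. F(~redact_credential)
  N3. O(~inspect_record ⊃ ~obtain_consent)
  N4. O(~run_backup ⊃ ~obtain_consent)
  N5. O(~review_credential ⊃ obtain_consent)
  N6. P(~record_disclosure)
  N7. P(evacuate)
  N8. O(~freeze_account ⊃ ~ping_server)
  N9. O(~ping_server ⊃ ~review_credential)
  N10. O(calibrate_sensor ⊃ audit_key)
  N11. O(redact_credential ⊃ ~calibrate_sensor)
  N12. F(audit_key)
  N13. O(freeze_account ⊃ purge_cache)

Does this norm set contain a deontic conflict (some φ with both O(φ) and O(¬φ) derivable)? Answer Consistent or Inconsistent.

Premise 10 is O(calibrate_sensor ⊃ audit_key), but O(calibrate_sensor) is not derivable from the premises, so it does not yield O(audit_key).
So O(audit_key) is not derivable, and the apparent clash with O(~audit_key) does not arise.
A world satisfying every obligation exists (e.g. audit_key=false, calibrate_sensor=false, evacuate=false, freeze_account=true, inspect_record=false, obtain_consent=false, ping_server=true, purge_cache=true, record_disclosure=false, redact_credential=true, review_credential=true, run_backup=false); no atom is both obligatory and forbidden, so the set is consistent.

Consistent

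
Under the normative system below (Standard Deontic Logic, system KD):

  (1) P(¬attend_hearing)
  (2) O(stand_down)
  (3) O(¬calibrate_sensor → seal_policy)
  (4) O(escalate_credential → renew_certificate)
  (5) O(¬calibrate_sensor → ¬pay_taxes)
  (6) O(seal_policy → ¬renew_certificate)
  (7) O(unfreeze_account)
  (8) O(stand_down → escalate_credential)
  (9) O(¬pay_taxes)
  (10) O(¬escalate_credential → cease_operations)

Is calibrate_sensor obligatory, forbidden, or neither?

Obligatory

Premise 2 states O(stand_down) outright.
Applying K to premise 8 (O(stand_down → escalate_credential)) and O(stand_down) yields O(escalate_credential).
From O(escalate_credential) and premise 4, O(escalate_credential → renew_certificate), we obtain O(renew_certificate).
Premise 6 is O(seal_policy → ¬renew_certificate); contrapositively O(renew_certificate → ¬seal_policy). Since O(renew_certificate) holds, K gives O(¬seal_policy).
The contrapositive of premise 3 (O(¬calibrate_sensor → seal_policy)) is O(¬seal_policy → calibrate_sensor), and O(¬seal_policy) is already established, so O(calibrate_sensor).
Premises 1, 5, 7, 9, 10 do not contribute to this derivation.
Hence calibrate_sensor is obligatory.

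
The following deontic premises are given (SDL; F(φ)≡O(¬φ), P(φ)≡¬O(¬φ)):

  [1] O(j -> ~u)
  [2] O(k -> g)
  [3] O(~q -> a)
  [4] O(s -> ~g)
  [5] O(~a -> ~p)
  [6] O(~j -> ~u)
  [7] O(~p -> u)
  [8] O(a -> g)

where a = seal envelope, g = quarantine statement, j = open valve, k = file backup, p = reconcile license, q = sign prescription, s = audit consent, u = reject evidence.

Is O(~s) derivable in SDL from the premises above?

Premises 1 and 6 cover both cases: O(j -> ~u) and O(~j -> ~u). Since j ∨ ~j is a tautology, O(~u) follows.
Premise 7 is O(~p -> u); contrapositively O(~u -> p). Since O(~u) holds, K gives O(p).
Premise 5, O(~a -> ~p), contraposes to O(p -> a); with O(p) we get O(a).
Applying K to premise 8 (O(a -> g)) and O(a) yields O(g).
Premise 4 is O(s -> ~g); contrapositively O(g -> ~s). Since O(g) holds, K gives O(~s).
Premises 2, 3 do not contribute to this derivation.
So O(~s) follows.

Yes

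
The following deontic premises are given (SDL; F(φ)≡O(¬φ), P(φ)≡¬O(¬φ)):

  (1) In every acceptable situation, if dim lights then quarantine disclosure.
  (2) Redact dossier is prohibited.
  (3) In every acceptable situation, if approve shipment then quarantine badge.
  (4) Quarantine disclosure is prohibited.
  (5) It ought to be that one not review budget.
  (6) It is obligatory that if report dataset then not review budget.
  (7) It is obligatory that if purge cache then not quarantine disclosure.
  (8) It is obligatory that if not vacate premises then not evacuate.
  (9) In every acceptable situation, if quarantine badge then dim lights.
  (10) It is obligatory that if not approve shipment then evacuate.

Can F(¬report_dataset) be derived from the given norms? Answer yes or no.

Premise 6 is O(report_dataset → ¬review_budget); even if O(¬review_budget) held, inferring O(report_dataset) would be affirming the consequent — invalid.
No other premise forces O(report_dataset). An ideal world satisfying every premise can still have ¬report_dataset true, so F(¬report_dataset) is not derivable.

No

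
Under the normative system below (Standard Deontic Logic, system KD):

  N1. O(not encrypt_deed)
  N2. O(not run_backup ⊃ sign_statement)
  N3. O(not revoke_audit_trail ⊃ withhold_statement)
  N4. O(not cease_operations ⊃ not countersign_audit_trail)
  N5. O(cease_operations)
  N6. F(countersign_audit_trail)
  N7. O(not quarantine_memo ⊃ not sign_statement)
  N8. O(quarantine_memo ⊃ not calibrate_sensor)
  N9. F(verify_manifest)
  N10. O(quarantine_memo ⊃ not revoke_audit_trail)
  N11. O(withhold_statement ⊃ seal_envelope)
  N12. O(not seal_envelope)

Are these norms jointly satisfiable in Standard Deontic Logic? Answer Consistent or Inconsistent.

Premise 4 is O(not cease_operations ⊃ not countersign_audit_trail); even if O(not countersign_audit_trail) held, inferring O(not cease_operations) would be affirming the consequent — invalid.
So O(not cease_operations) is not derivable, and the apparent clash with O(cease_operations) does not arise.
A world satisfying every obligation exists (e.g. calibrate_sensor=false, cease_operations=true, countersign_audit_trail=false, encrypt_deed=false, quarantine_memo=false, revoke_audit_trail=true, run_backup=true, seal_envelope=false, sign_statement=false, verify_manifest=false, withhold_statement=false); no atom is both obligatory and forbidden, so the set is consistent.

Consistent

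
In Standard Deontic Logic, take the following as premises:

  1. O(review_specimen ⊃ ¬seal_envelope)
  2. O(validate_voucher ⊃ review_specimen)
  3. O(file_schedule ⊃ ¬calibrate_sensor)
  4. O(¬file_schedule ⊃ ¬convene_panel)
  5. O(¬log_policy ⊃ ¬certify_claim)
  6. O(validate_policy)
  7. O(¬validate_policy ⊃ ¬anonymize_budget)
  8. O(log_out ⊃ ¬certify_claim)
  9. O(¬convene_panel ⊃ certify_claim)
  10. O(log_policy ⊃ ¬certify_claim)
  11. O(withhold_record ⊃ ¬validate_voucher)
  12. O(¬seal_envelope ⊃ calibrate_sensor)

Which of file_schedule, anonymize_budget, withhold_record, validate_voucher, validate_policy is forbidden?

Premises 5 and 10 are O(¬log_policy ⊃ ¬certify_claim) and O(log_policy ⊃ ¬certify_claim); every ideal world satisfies ¬log_policy or log_policy, so in either case ¬certify_claim holds — hence O(¬certify_claim).
Premise 9, O(¬convene_panel ⊃ certify_claim), contraposes to O(¬certify_claim ⊃ convene_panel); with O(¬certify_claim) we get O(convene_panel).
Premise 4 is O(¬file_schedule ⊃ ¬convene_panel); contrapositively O(convene_panel ⊃ file_schedule). Since O(convene_panel) holds, K gives O(file_schedule).
With premise 3, O(file_schedule ⊃ ¬calibrate_sensor), the K-axiom yields O(¬calibrate_sensor).
Premise 12, O(¬seal_envelope ⊃ calibrate_sensor), contraposes to O(¬calibrate_sensor ⊃ seal_envelope); with O(¬calibrate_sensor) we get O(seal_envelope).
Premise 1 is O(review_specimen ⊃ ¬seal_envelope); contrapositively O(seal_envelope ⊃ ¬review_specimen). Since O(seal_envelope) holds, K gives O(¬review_specimen).
The contrapositive of premise 2 (O(validate_voucher ⊃ review_specimen)) is O(¬review_specimen ⊃ ¬validate_voucher), and O(¬review_specimen) is already established, so O(¬validate_voucher).
So O(¬validate_voucher) holds, i.e. validate_voucher is forbidden. None of the other listed options is forbidden under the premises.

validate_voucher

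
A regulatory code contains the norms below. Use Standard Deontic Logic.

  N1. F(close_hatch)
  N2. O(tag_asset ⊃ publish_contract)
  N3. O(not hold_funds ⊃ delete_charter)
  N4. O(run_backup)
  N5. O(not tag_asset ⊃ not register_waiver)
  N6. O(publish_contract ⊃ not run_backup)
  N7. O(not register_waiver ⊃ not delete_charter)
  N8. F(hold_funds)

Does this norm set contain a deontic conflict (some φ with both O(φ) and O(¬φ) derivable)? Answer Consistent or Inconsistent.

Premise 4 states O(run_backup) outright.
The contrapositive of premise 6 (O(publish_contract ⊃ not run_backup)) is O(run_backup ⊃ not publish_contract), and O(run_backup) is already established, so O(not publish_contract).
The contrapositive of premise 2 (O(tag_asset ⊃ publish_contract)) is O(not publish_contract ⊃ not tag_asset), and O(not publish_contract) is already established, so O(not tag_asset).
Applying K to premise 5 (O(not tag_asset ⊃ not register_waiver)) and O(not tag_asset) yields O(not register_waiver).
Applying K to premise 7 (O(not register_waiver ⊃ not delete_charter)) and O(not register_waiver) yields O(not delete_charter).
Premise 3, O(not hold_funds ⊃ delete_charter), contraposes to O(not delete_charter ⊃ hold_funds); with O(not delete_charter) we get O(hold_funds).
Yet premise 8 is F(hold_funds), i.e. O(not hold_funds).
We now have both O(hold_funds) and O(not hold_funds) — hold_funds is simultaneously obligatory and forbidden, violating the D-axiom.

Inconsistent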